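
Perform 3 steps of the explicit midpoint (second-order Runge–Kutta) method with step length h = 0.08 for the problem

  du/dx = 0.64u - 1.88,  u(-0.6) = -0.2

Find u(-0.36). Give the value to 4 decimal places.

-0.7207

Midpoint: k1 = f(x_n, u_n); k2 = f(x_n + h/2, u_n + (h/2)·k1); u_{n+1} = u_n + h·k2.
x=-0.600000, u=-0.200000:
  k1 = f(-0.600000, -0.200000) = -2.008000
  k2 = f(-0.560000, -0.280320) = -2.059405
  u ← -0.200000 + 0.08·(-2.059405) = -0.364752
x=-0.520000, u=-0.364752:
  k1 = f(-0.520000, -0.364752) = -2.113442
  k2 = f(-0.480000, -0.449290) = -2.167546
  u ← -0.364752 + 0.08·(-2.167546) = -0.538156
x=-0.440000, u=-0.538156:
  k1 = f(-0.440000, -0.538156) = -2.224420
  k2 = f(-0.400000, -0.627133) = -2.281365
  u ← -0.538156 + 0.08·(-2.281365) = -0.720665
u(-0.36) ≈ -0.7207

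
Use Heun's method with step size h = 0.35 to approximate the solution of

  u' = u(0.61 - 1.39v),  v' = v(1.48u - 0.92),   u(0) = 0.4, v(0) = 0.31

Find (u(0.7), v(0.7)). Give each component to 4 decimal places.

Heun on (u,v): k1 = f(s_n, state_n); k2 = f(s_n + h, state_n + h·k1); state_{n+1} = state_n + (h/2)·(k1 + k2).
0.000000: (0.400000, 0.310000)
  k1 = (0.071640, -0.101680)
  predictor → (0.425074, 0.274412)
  k2 = (0.097158, -0.079824)
  → (0.429540, 0.278237)
0.350000: (0.429540, 0.278237)
  k1 = (0.095895, -0.079098)
  predictor → (0.463103, 0.250553)
  k2 = (0.121209, -0.058782)
  → (0.467533, 0.254108)
(u(0.7), v(0.7)) ≈ (0.4675, 0.2541)

0.4675, 0.2541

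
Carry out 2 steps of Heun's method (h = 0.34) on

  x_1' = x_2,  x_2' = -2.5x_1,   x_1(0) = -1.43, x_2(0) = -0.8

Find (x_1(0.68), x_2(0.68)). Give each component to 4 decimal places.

Heun on (x_1,x_2): k1 = f(s_n, state_n); k2 = f(s_n + h, state_n + h·k1); state_{n+1} = state_n + (h/2)·(k1 + k2).
0.000000: (-1.430000, -0.800000)
  k1 = (-0.800000, 3.575000)
  predictor → (-1.702000, 0.415500)
  k2 = (0.415500, 4.255000)
  → (-1.495365, 0.531100)
0.340000: (-1.495365, 0.531100)
  k1 = (0.531100, 3.738412)
  predictor → (-1.314791, 1.802160)
  k2 = (1.802160, 3.286977)
  → (-1.098711, 1.725416)
(x_1(0.68), x_2(0.68)) ≈ (-1.0987, 1.7254)

-1.0987, 1.7254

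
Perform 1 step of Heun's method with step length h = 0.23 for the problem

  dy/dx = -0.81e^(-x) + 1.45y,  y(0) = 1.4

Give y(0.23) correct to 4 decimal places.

Heun: k1 = f(x_n, y_n); k2 = f(x_n + h, y_n + h·k1); y_{n+1} = y_n + (h/2)·(k1 + k2).
x=0.000000, y=1.400000:
  k1 = f(0.000000, 1.400000) = 1.220000
  k2 = f(0.230000, 1.680600) = 1.793298
  y ← 1.400000 + (0.23/2)·(1.220000 + 1.793298) = 1.746529
y(0.23) ≈ 1.7465

1.7465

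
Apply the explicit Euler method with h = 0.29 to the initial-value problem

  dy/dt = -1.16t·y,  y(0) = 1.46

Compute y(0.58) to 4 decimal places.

Euler: y_{n+1} = y_n + h·f(t_n, y_n).
t=0.000000, y=1.460000: f=0.000000 → y ← 1.460000 + 0.29·0.000000 = 1.460000
t=0.290000, y=1.460000: f=-0.491144 → y ← 1.460000 + 0.29·(-0.491144) = 1.317568
y(0.58) ≈ 1.3176

1.3176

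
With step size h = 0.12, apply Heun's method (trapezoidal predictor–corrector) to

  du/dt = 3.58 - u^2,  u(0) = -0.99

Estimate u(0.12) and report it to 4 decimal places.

Heun: k1 = f(t_n, u_n); k2 = f(t_n + h, u_n + h·k1); u_{n+1} = u_n + (h/2)·(k1 + k2).
t=0.000000, u=-0.990000:
  k1 = f(0.000000, -0.990000) = 2.599900
  k2 = f(0.120000, -0.678012) = 3.120300
  u ← -0.990000 + (0.12/2)·(2.599900 + 3.120300) = -0.646788
u(0.12) ≈ -0.6468

-0.6468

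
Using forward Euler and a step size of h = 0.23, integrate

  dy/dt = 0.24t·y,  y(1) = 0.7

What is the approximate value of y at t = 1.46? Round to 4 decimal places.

Euler: y_{n+1} = y_n + h·f(t_n, y_n).
t=1.000000, y=0.700000: f=0.168000 → y ← 0.700000 + 0.23·0.168000 = 0.738640
t=1.230000, y=0.738640: f=0.218047 → y ← 0.738640 + 0.23·0.218047 = 0.788791
y(1.46) ≈ 0.7888

0.7888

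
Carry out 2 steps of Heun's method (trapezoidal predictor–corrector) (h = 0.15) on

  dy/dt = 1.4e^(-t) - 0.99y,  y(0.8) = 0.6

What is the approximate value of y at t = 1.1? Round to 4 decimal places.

0.5856

Heun: k1 = f(t_n, y_n); k2 = f(t_n + h, y_n + h·k1); y_{n+1} = y_n + (h/2)·(k1 + k2).
t=0.800000, y=0.600000:
  k1 = f(0.800000, 0.600000) = 0.035061
  k2 = f(0.950000, 0.605259) = -0.057769
  y ← 0.600000 + (0.15/2)·(0.035061 + (-0.057769)) = 0.598297
t=0.950000, y=0.598297:
  k1 = f(0.950000, 0.598297) = -0.050876
  k2 = f(1.100000, 0.590665) = -0.118739
  y ← 0.598297 + (0.15/2)·(-0.050876 + (-0.118739)) = 0.585576
y(1.1) ≈ 0.5856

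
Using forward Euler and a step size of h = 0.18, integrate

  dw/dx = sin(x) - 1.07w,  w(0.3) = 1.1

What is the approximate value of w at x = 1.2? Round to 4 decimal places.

Euler: w_{n+1} = w_n + h·f(x_n, w_n).
x=0.300000, w=1.100000: f=-0.881480 → w ← 1.100000 + 0.18·(-0.881480) = 0.941334
x=0.480000, w=0.941334: f=-0.545448 → w ← 0.941334 + 0.18·(-0.545448) = 0.843153
x=0.660000, w=0.843153: f=-0.289057 → w ← 0.843153 + 0.18·(-0.289057) = 0.791123
x=0.840000, w=0.791123: f=-0.101858 → w ← 0.791123 + 0.18·(-0.101858) = 0.772788
x=1.020000, w=0.772788: f=0.025225 → w ← 0.772788 + 0.18·0.025225 = 0.777329
w(1.2) ≈ 0.7773

0.7773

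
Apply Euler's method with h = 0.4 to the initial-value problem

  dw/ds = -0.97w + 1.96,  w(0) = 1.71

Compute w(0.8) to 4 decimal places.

1.9043

Euler: w_{n+1} = w_n + h·f(s_n, w_n).
s=0.000000, w=1.710000: f=0.301300 → w ← 1.710000 + 0.4·0.301300 = 1.830520
s=0.400000, w=1.830520: f=0.184396 → w ← 1.830520 + 0.4·0.184396 = 1.904278
w(0.8) ≈ 1.9043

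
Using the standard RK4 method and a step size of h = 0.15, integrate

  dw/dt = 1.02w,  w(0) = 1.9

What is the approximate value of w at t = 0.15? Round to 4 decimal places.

RK4: k1 = f(t_n, w_n); k2 = f(t_n + h/2, w_n + (h/2)·k1); k3 = f(t_n + h/2, w_n + (h/2)·k2); k4 = f(t_n + h, w_n + h·k3); w_{n+1} = w_n + (h/6)·(k1 + 2k2 + 2k3 + k4).
t=0.000000, w=1.900000:
  k1 = f(0.000000, 1.900000) = 1.938000
  k2 = f(0.075000, 2.045350) = 2.086257
  k3 = f(0.075000, 2.056469) = 2.097599
  k4 = f(0.150000, 2.214640) = 2.258933
  w ← 1.900000 + (0.15/6)·(k1 + 2k2 + 2k3 + k4) = 2.214116
w(0.15) ≈ 2.2141

2.2141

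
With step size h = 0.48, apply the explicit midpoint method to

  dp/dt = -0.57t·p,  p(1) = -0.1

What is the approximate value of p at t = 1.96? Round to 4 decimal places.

-0.0442

Midpoint: k1 = f(t_n, p_n); k2 = f(t_n + h/2, p_n + (h/2)·k1); p_{n+1} = p_n + h·k2.
t=1.000000, p=-0.100000:
  k1 = f(1.000000, -0.100000) = 0.057000
  k2 = f(1.240000, -0.086320) = 0.061011
  p ← -0.100000 + 0.48·0.061011 = -0.070715
t=1.480000, p=-0.070715:
  k1 = f(1.480000, -0.070715) = 0.059655
  k2 = f(1.720000, -0.056398) = 0.055292
  p ← -0.070715 + 0.48·0.055292 = -0.044174
p(1.96) ≈ -0.0442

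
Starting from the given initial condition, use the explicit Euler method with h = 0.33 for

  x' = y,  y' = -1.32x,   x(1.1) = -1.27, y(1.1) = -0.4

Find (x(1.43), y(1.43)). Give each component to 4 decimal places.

-1.4020, 0.1532

Euler on (x,y): x_{n+1} = x_n + h·x', y_{n+1} = y_n + h·y'.
1.100000: (-1.270000, -0.400000); f=(-0.400000, 1.676400) → (-1.402000, 0.153212)
(x(1.43), y(1.43)) ≈ (-1.4020, 0.1532)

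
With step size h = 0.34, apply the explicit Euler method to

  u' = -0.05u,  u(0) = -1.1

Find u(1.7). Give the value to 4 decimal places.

Euler: u_{n+1} = u_n + h·f(s_n, u_n).
s=0.000000, u=-1.100000: f=0.055000 → u ← -1.100000 + 0.34·0.055000 = -1.081300
s=0.340000, u=-1.081300: f=0.054065 → u ← -1.081300 + 0.34·0.054065 = -1.062918
s=0.680000, u=-1.062918: f=0.053146 → u ← -1.062918 + 0.34·0.053146 = -1.044848
s=1.020000, u=-1.044848: f=0.052242 → u ← -1.044848 + 0.34·0.052242 = -1.027086
s=1.360000, u=-1.027086: f=0.051354 → u ← -1.027086 + 0.34·0.051354 = -1.009625
u(1.7) ≈ -1.0096

-1.0096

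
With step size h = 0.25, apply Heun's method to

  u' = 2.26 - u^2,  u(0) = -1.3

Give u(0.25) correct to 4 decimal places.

-1.1137

Heun: k1 = f(x_n, u_n); k2 = f(x_n + h, u_n + h·k1); u_{n+1} = u_n + (h/2)·(k1 + k2).
x=0.000000, u=-1.300000:
  k1 = f(0.000000, -1.300000) = 0.570000
  k2 = f(0.250000, -1.157500) = 0.920194
  u ← -1.300000 + (0.25/2)·(0.570000 + 0.920194) = -1.113726
u(0.25) ≈ -1.1137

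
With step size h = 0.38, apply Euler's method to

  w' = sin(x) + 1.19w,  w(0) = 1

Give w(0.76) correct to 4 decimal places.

Euler: w_{n+1} = w_n + h·f(x_n, w_n).
x=0.000000, w=1.000000: f=1.190000 → w ← 1.000000 + 0.38·1.190000 = 1.452200
x=0.380000, w=1.452200: f=2.099038 → w ← 1.452200 + 0.38·2.099038 = 2.249835
w(0.76) ≈ 2.2498

2.2498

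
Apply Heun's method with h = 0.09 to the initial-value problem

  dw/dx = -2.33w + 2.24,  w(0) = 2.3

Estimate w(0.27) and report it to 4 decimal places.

Heun: k1 = f(x_n, w_n); k2 = f(x_n + h, w_n + h·k1); w_{n+1} = w_n + (h/2)·(k1 + k2).
x=0.000000, w=2.300000:
  k1 = f(0.000000, 2.300000) = -3.119000
  k2 = f(0.090000, 2.019290) = -2.464946
  w ← 2.300000 + (0.09/2)·(-3.119000 + (-2.464946)) = 2.048722
x=0.090000, w=2.048722:
  k1 = f(0.090000, 2.048722) = -2.533523
  k2 = f(0.180000, 1.820705) = -2.002243
  w ← 2.048722 + (0.09/2)·(-2.533523 + (-2.002243)) = 1.844613
x=0.180000, w=1.844613:
  k1 = f(0.180000, 1.844613) = -2.057948
  k2 = f(0.270000, 1.659398) = -1.626396
  w ← 1.844613 + (0.09/2)·(-2.057948 + (-1.626396)) = 1.678817
w(0.27) ≈ 1.6788

1.6788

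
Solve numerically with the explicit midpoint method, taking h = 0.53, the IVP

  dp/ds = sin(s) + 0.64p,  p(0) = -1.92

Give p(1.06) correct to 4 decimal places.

-3.1280

Midpoint: k1 = f(s_n, p_n); k2 = f(s_n + h/2, p_n + (h/2)·k1); p_{n+1} = p_n + h·k2.
s=0.000000, p=-1.920000:
  k1 = f(0.000000, -1.920000) = -1.228800
  k2 = f(0.265000, -2.245632) = -1.175295
  p ← -1.920000 + 0.53·(-1.175295) = -2.542906
s=0.530000, p=-2.542906:
  k1 = f(0.530000, -2.542906) = -1.121927
  k2 = f(0.795000, -2.840217) = -1.103875
  p ← -2.542906 + 0.53·(-1.103875) = -3.127960
p(1.06) ≈ -3.1280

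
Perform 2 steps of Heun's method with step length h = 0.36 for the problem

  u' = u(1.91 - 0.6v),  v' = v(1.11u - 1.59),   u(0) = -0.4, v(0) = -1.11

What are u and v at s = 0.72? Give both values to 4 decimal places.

-1.7830, -0.2818

Heun on (u,v): k1 = f(s_n, state_n); k2 = f(s_n + h, state_n + h·k1); state_{n+1} = state_n + (h/2)·(k1 + k2).
0.000000: (-0.400000, -1.110000)
  k1 = (-1.030400, 2.257740)
  predictor → (-0.770944, -0.297214)
  k2 = (-1.609984, 0.726910)
  → (-0.875269, -0.572763)
0.360000: (-0.875269, -0.572763)
  k1 = (-1.972557, 1.467161)
  predictor → (-1.585390, -0.044585)
  k2 = (-3.070505, 0.149351)
  → (-1.783020, -0.281791)
(u(0.72), v(0.72)) ≈ (-1.7830, -0.2818)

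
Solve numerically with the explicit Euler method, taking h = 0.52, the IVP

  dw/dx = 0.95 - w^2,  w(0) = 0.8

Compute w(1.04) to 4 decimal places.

Euler: w_{n+1} = w_n + h·f(x_n, w_n).
x=0.000000, w=0.800000: f=0.310000 → w ← 0.800000 + 0.52·0.310000 = 0.961200
x=0.520000, w=0.961200: f=0.026095 → w ← 0.961200 + 0.52·0.026095 = 0.974769
w(1.04) ≈ 0.9748

0.9748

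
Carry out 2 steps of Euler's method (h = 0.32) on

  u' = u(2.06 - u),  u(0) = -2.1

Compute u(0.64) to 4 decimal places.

Euler: u_{n+1} = u_n + h·f(s_n, u_n).
s=0.000000, u=-2.100000: f=-8.736000 → u ← -2.100000 + 0.32·(-8.736000) = -4.895520
s=0.320000, u=-4.895520: f=-34.050887 → u ← -4.895520 + 0.32·(-34.050887) = -15.791804
u(0.64) ≈ -15.7918

-15.7918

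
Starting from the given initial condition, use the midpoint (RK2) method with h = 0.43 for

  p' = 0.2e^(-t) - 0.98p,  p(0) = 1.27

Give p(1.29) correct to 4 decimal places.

Midpoint: k1 = f(t_n, p_n); k2 = f(t_n + h/2, p_n + (h/2)·k1); p_{n+1} = p_n + h·k2.
t=0.000000, p=1.270000:
  k1 = f(0.000000, 1.270000) = -1.044600
  k2 = f(0.215000, 1.045411) = -0.863194
  p ← 1.270000 + 0.43·(-0.863194) = 0.898826
t=0.430000, p=0.898826:
  k1 = f(0.430000, 0.898826) = -0.750748
  k2 = f(0.645000, 0.737416) = -0.617735
  p ← 0.898826 + 0.43·(-0.617735) = 0.633200
t=0.860000, p=0.633200:
  k1 = f(0.860000, 0.633200) = -0.535904
  k2 = f(1.075000, 0.517981) = -0.439362
  p ← 0.633200 + 0.43·(-0.439362) = 0.444275
p(1.29) ≈ 0.4443

0.4443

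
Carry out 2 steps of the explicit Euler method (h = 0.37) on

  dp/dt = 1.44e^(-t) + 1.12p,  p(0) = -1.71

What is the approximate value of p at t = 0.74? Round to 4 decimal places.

Euler: p_{n+1} = p_n + h·f(t_n, p_n).
t=0.000000, p=-1.710000: f=-0.475200 → p ← -1.710000 + 0.37·(-0.475200) = -1.885824
t=0.370000, p=-1.885824: f=-1.117465 → p ← -1.885824 + 0.37·(-1.117465) = -2.299286
p(0.74) ≈ -2.2993

-2.2993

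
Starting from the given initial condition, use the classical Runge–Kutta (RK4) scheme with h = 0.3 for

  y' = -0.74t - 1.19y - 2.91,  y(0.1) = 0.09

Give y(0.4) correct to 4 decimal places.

RK4: k1 = f(t_n, y_n); k2 = f(t_n + h/2, y_n + (h/2)·k1); k3 = f(t_n + h/2, y_n + (h/2)·k2); k4 = f(t_n + h, y_n + h·k3); y_{n+1} = y_n + (h/6)·(k1 + 2k2 + 2k3 + k4).
t=0.100000, y=0.090000:
  k1 = f(0.100000, 0.090000) = -3.091100
  k2 = f(0.250000, -0.373665) = -2.650339
  k3 = f(0.250000, -0.307551) = -2.729015
  k4 = f(0.400000, -0.728704) = -2.338842
  y ← 0.090000 + (0.3/6)·(k1 + 2k2 + 2k3 + k4) = -0.719432
y(0.4) ≈ -0.7194

-0.7194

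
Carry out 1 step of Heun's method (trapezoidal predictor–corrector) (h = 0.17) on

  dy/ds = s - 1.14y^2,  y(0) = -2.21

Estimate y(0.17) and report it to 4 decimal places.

-3.6343

Heun: k1 = f(s_n, y_n); k2 = f(s_n + h, y_n + h·k1); y_{n+1} = y_n + (h/2)·(k1 + k2).
s=0.000000, y=-2.210000:
  k1 = f(0.000000, -2.210000) = -5.567874
  k2 = f(0.170000, -3.156539) = -11.188659
  y ← -2.210000 + (0.17/2)·(-5.567874 + (-11.188659)) = -3.634305
y(0.17) ≈ -3.6343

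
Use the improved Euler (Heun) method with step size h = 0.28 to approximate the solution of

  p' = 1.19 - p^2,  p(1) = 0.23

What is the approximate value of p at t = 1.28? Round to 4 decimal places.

Heun: k1 = f(t_n, p_n); k2 = f(t_n + h, p_n + h·k1); p_{n+1} = p_n + (h/2)·(k1 + k2).
t=1.000000, p=0.230000:
  k1 = f(1.000000, 0.230000) = 1.137100
  k2 = f(1.280000, 0.548388) = 0.889271
  p ← 0.230000 + (0.28/2)·(1.137100 + 0.889271) = 0.513692
p(1.28) ≈ 0.5137

0.5137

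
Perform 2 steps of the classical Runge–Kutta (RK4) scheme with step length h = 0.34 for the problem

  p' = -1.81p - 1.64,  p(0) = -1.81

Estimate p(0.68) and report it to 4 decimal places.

-1.1707

RK4: k1 = f(s_n, p_n); k2 = f(s_n + h/2, p_n + (h/2)·k1); k3 = f(s_n + h/2, p_n + (h/2)·k2); k4 = f(s_n + h, p_n + h·k3); p_{n+1} = p_n + (h/6)·(k1 + 2k2 + 2k3 + k4).
s=0.000000, p=-1.810000:
  k1 = f(0.000000, -1.810000) = 1.636100
  k2 = f(0.170000, -1.531863) = 1.132672
  k3 = f(0.170000, -1.617446) = 1.287577
  k4 = f(0.340000, -1.372224) = 0.843725
  p ← -1.810000 + (0.34/6)·(k1 + 2k2 + 2k3 + k4) = -1.395182
s=0.340000, p=-1.395182:
  k1 = f(0.340000, -1.395182) = 0.885279
  k2 = f(0.510000, -1.244684) = 0.612879
  k3 = f(0.510000, -1.290992) = 0.696696
  k4 = f(0.680000, -1.158305) = 0.456532
  p ← -1.395182 + (0.34/6)·(k1 + 2k2 + 2k3 + k4) = -1.170727
p(0.68) ≈ -1.1707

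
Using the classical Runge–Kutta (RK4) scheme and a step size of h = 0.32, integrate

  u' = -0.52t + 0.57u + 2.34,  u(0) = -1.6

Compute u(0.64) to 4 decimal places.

-0.6178

RK4: k1 = f(t_n, u_n); k2 = f(t_n + h/2, u_n + (h/2)·k1); k3 = f(t_n + h/2, u_n + (h/2)·k2); k4 = f(t_n + h, u_n + h·k3); u_{n+1} = u_n + (h/6)·(k1 + 2k2 + 2k3 + k4).
t=0.000000, u=-1.600000:
  k1 = f(0.000000, -1.600000) = 1.428000
  k2 = f(0.160000, -1.371520) = 1.475034
  k3 = f(0.160000, -1.363995) = 1.479323
  k4 = f(0.320000, -1.126617) = 1.531429
  u ← -1.600000 + (0.32/6)·(k1 + 2k2 + 2k3 + k4) = -1.127032
t=0.320000, u=-1.127032:
  k1 = f(0.320000, -1.127032) = 1.531192
  k2 = f(0.480000, -0.882042) = 1.587636
  k3 = f(0.480000, -0.873011) = 1.592784
  k4 = f(0.640000, -0.617342) = 1.655315
  u ← -1.127032 + (0.32/6)·(k1 + 2k2 + 2k3 + k4) = -0.617841
u(0.64) ≈ -0.6178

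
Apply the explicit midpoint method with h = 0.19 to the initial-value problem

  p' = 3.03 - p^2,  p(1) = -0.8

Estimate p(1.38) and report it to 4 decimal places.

0.2890

Midpoint: k1 = f(t_n, p_n); k2 = f(t_n + h/2, p_n + (h/2)·k1); p_{n+1} = p_n + h·k2.
t=1.000000, p=-0.800000:
  k1 = f(1.000000, -0.800000) = 2.390000
  k2 = f(1.095000, -0.572950) = 2.701728
  p ← -0.800000 + 0.19·2.701728 = -0.286672
t=1.190000, p=-0.286672:
  k1 = f(1.190000, -0.286672) = 2.947819
  k2 = f(1.285000, -0.006629) = 3.029956
  p ← -0.286672 + 0.19·3.029956 = 0.289020
p(1.38) ≈ 0.2890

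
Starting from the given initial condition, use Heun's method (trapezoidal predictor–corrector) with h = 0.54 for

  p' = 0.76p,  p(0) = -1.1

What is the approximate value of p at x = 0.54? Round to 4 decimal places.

Heun: k1 = f(x_n, p_n); k2 = f(x_n + h, p_n + h·k1); p_{n+1} = p_n + (h/2)·(k1 + k2).
x=0.000000, p=-1.100000:
  k1 = f(0.000000, -1.100000) = -0.836000
  k2 = f(0.540000, -1.551440) = -1.179094
  p ← -1.100000 + (0.54/2)·(-0.836000 + (-1.179094)) = -1.644075
p(0.54) ≈ -1.6441

-1.6441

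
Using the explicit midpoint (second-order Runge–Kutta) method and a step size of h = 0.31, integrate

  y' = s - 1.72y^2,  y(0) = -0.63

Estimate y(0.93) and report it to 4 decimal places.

-2.4651

Midpoint: k1 = f(s_n, y_n); k2 = f(s_n + h/2, y_n + (h/2)·k1); y_{n+1} = y_n + h·k2.
s=0.000000, y=-0.630000:
  k1 = f(0.000000, -0.630000) = -0.682668
  k2 = f(0.155000, -0.735814) = -0.776245
  y ← -0.630000 + 0.31·(-0.776245) = -0.870636
s=0.310000, y=-0.870636:
  k1 = f(0.310000, -0.870636) = -0.993772
  k2 = f(0.465000, -1.024671) = -1.340914
  y ← -0.870636 + 0.31·(-1.340914) = -1.286319
s=0.620000, y=-1.286319:
  k1 = f(0.620000, -1.286319) = -2.225942
  k2 = f(0.775000, -1.631340) = -3.802386
  y ← -1.286319 + 0.31·(-3.802386) = -2.465059
y(0.93) ≈ -2.4651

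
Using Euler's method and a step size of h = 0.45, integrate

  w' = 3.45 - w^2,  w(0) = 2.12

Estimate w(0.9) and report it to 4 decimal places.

Euler: w_{n+1} = w_n + h·f(s_n, w_n).
s=0.000000, w=2.120000: f=-1.044400 → w ← 2.120000 + 0.45·(-1.044400) = 1.650020
s=0.450000, w=1.650020: f=0.727434 → w ← 1.650020 + 0.45·0.727434 = 1.977365
w(0.9) ≈ 1.9774

1.9774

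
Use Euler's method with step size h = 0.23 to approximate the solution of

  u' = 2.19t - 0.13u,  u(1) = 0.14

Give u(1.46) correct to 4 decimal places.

Euler: u_{n+1} = u_n + h·f(t_n, u_n).
t=1.000000, u=0.140000: f=2.171800 → u ← 0.140000 + 0.23·2.171800 = 0.639514
t=1.230000, u=0.639514: f=2.610563 → u ← 0.639514 + 0.23·2.610563 = 1.239944
u(1.46) ≈ 1.2399

1.2399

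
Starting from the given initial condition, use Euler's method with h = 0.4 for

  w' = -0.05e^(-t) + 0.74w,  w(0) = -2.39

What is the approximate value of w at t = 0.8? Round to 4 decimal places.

-4.0536

Euler: w_{n+1} = w_n + h·f(t_n, w_n).
t=0.000000, w=-2.390000: f=-1.818600 → w ← -2.390000 + 0.4·(-1.818600) = -3.117440
t=0.400000, w=-3.117440: f=-2.340422 → w ← -3.117440 + 0.4·(-2.340422) = -4.053609
w(0.8) ≈ -4.0536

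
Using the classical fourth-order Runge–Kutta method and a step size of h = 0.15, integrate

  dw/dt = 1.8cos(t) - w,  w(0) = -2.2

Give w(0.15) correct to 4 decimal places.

RK4: k1 = f(t_n, w_n); k2 = f(t_n + h/2, w_n + (h/2)·k1); k3 = f(t_n + h/2, w_n + (h/2)·k2); k4 = f(t_n + h, w_n + h·k3); w_{n+1} = w_n + (h/6)·(k1 + 2k2 + 2k3 + k4).
t=0.000000, w=-2.200000:
  k1 = f(0.000000, -2.200000) = 4.000000
  k2 = f(0.075000, -1.900000) = 3.694940
  k3 = f(0.075000, -1.922880) = 3.717819
  k4 = f(0.150000, -1.642327) = 3.422115
  w ← -2.200000 + (0.15/6)·(k1 + 2k2 + 2k3 + k4) = -1.643809
w(0.15) ≈ -1.6438

-1.6438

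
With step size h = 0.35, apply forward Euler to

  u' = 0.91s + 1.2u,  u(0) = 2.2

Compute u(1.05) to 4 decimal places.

Euler: u_{n+1} = u_n + h·f(s_n, u_n).
s=0.000000, u=2.200000: f=2.640000 → u ← 2.200000 + 0.35·2.640000 = 3.124000
s=0.350000, u=3.124000: f=4.067300 → u ← 3.124000 + 0.35·4.067300 = 4.547555
s=0.700000, u=4.547555: f=6.094066 → u ← 4.547555 + 0.35·6.094066 = 6.680478
u(1.05) ≈ 6.6805

6.6805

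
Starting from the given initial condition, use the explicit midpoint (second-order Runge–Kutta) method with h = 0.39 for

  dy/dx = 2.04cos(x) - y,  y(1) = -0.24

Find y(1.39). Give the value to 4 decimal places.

0.0435

Midpoint: k1 = f(x_n, y_n); k2 = f(x_n + h/2, y_n + (h/2)·k1); y_{n+1} = y_n + h·k2.
x=1.000000, y=-0.240000:
  k1 = f(1.000000, -0.240000) = 1.342217
  k2 = f(1.195000, 0.021732) = 0.726975
  y ← -0.240000 + 0.39·0.726975 = 0.043520
y(1.39) ≈ 0.0435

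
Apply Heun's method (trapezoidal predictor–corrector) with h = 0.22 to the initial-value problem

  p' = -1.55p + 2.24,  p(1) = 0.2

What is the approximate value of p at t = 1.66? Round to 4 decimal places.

0.9859

Heun: k1 = f(t_n, p_n); k2 = f(t_n + h, p_n + h·k1); p_{n+1} = p_n + (h/2)·(k1 + k2).
t=1.000000, p=0.200000:
  k1 = f(1.000000, 0.200000) = 1.930000
  k2 = f(1.220000, 0.624600) = 1.271870
  p ← 0.200000 + (0.22/2)·(1.930000 + 1.271870) = 0.552206
t=1.220000, p=0.552206:
  k1 = f(1.220000, 0.552206) = 1.384081
  k2 = f(1.440000, 0.856704) = 0.912109
  p ← 0.552206 + (0.22/2)·(1.384081 + 0.912109) = 0.804787
t=1.440000, p=0.804787:
  k1 = f(1.440000, 0.804787) = 0.992581
  k2 = f(1.660000, 1.023154) = 0.654111
  p ← 0.804787 + (0.22/2)·(0.992581 + 0.654111) = 0.985923
p(1.66) ≈ 0.9859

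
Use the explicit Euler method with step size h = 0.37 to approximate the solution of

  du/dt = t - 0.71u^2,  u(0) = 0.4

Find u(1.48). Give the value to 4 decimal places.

Euler: u_{n+1} = u_n + h·f(t_n, u_n).
t=0.000000, u=0.400000: f=-0.113600 → u ← 0.400000 + 0.37·(-0.113600) = 0.357968
t=0.370000, u=0.357968: f=0.279020 → u ← 0.357968 + 0.37·0.279020 = 0.461205
t=0.740000, u=0.461205: f=0.588976 → u ← 0.461205 + 0.37·0.588976 = 0.679126
t=1.110000, u=0.679126: f=0.782539 → u ← 0.679126 + 0.37·0.782539 = 0.968666
u(1.48) ≈ 0.9687

0.9687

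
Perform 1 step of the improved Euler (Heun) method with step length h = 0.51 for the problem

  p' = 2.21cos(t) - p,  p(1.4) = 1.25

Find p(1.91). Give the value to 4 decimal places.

Heun: k1 = f(t_n, p_n); k2 = f(t_n + h, p_n + h·k1); p_{n+1} = p_n + (h/2)·(k1 + k2).
t=1.400000, p=1.250000:
  k1 = f(1.400000, 1.250000) = -0.874373
  k2 = f(1.910000, 0.804070) = -1.539417
  p ← 1.250000 + (0.51/2)·(-0.874373 + (-1.539417)) = 0.634484
p(1.91) ≈ 0.6345

0.6345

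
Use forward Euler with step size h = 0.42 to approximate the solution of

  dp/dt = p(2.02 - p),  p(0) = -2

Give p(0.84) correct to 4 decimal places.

-22.0807

Euler: p_{n+1} = p_n + h·f(t_n, p_n).
t=0.000000, p=-2.000000: f=-8.040000 → p ← -2.000000 + 0.42·(-8.040000) = -5.376800
t=0.420000, p=-5.376800: f=-39.771114 → p ← -5.376800 + 0.42·(-39.771114) = -22.080668
p(0.84) ≈ -22.0807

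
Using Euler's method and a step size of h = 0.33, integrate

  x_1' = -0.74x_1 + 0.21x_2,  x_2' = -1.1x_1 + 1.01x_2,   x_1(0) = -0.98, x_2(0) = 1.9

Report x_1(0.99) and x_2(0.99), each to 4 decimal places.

Euler on (x_1,x_2): x_1_{n+1} = x_1_n + h·x_1', x_2_{n+1} = x_2_n + h·x_2'.
0.000000: (-0.980000, 1.900000); f=(1.124200, 2.997000) → (-0.609014, 2.889010)
0.330000: (-0.609014, 2.889010); f=(1.057362, 3.587815) → (-0.260084, 4.072989)
0.660000: (-0.260084, 4.072989); f=(1.047790, 4.399812) → (0.085686, 5.524927)
(x_1(0.99), x_2(0.99)) ≈ (0.0857, 5.5249)

0.0857, 5.5249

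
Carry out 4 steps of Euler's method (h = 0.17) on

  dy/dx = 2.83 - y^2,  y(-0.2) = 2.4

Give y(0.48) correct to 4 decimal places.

1.6972

Euler: y_{n+1} = y_n + h·f(x_n, y_n).
x=-0.200000, y=2.400000: f=-2.930000 → y ← 2.400000 + 0.17·(-2.930000) = 1.901900
x=-0.030000, y=1.901900: f=-0.787224 → y ← 1.901900 + 0.17·(-0.787224) = 1.768072
x=0.140000, y=1.768072: f=-0.296079 → y ← 1.768072 + 0.17·(-0.296079) = 1.717739
x=0.310000, y=1.717739: f=-0.120626 → y ← 1.717739 + 0.17·(-0.120626) = 1.697232
y(0.48) ≈ 1.6972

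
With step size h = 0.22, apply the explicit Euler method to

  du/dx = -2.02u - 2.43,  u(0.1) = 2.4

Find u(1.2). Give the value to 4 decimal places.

-1.0122

Euler: u_{n+1} = u_n + h·f(x_n, u_n).
x=0.100000, u=2.400000: f=-7.278000 → u ← 2.400000 + 0.22·(-7.278000) = 0.798840
x=0.320000, u=0.798840: f=-4.043657 → u ← 0.798840 + 0.22·(-4.043657) = -0.090764
x=0.540000, u=-0.090764: f=-2.246656 → u ← -0.090764 + 0.22·(-2.246656) = -0.585029
x=0.760000, u=-0.585029: f=-1.248242 → u ← -0.585029 + 0.22·(-1.248242) = -0.859642
x=0.980000, u=-0.859642: f=-0.693523 → u ← -0.859642 + 0.22·(-0.693523) = -1.012217
u(1.2) ≈ -1.0122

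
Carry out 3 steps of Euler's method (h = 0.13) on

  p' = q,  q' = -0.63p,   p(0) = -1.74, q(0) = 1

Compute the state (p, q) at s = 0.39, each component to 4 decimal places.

Euler on (p,q): p_{n+1} = p_n + h·p', q_{n+1} = q_n + h·q'.
0.000000: (-1.740000, 1.000000); f=(1.000000, 1.096200) → (-1.610000, 1.142506)
0.130000: (-1.610000, 1.142506); f=(1.142506, 1.014300) → (-1.461474, 1.274365)
0.260000: (-1.461474, 1.274365); f=(1.274365, 0.920729) → (-1.295807, 1.394060)
(p(0.39), q(0.39)) ≈ (-1.2958, 1.3941)

-1.2958, 1.3941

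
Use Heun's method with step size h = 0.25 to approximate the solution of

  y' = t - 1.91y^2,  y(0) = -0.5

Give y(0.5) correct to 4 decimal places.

-0.7492

Heun: k1 = f(t_n, y_n); k2 = f(t_n + h, y_n + h·k1); y_{n+1} = y_n + (h/2)·(k1 + k2).
t=0.000000, y=-0.500000:
  k1 = f(0.000000, -0.500000) = -0.477500
  k2 = f(0.250000, -0.619375) = -0.482724
  y ← -0.500000 + (0.25/2)·(-0.477500 + (-0.482724)) = -0.620028
t=0.250000, y=-0.620028:
  k1 = f(0.250000, -0.620028) = -0.484270
  k2 = f(0.500000, -0.741096) = -0.549016
  y ← -0.620028 + (0.25/2)·(-0.484270 + (-0.549016)) = -0.749189
y(0.5) ≈ -0.7492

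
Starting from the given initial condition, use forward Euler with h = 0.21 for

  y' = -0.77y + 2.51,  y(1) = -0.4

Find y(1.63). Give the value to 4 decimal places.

Euler: y_{n+1} = y_n + h·f(s_n, y_n).
s=1.000000, y=-0.400000: f=2.818000 → y ← -0.400000 + 0.21·2.818000 = 0.191780
s=1.210000, y=0.191780: f=2.362329 → y ← 0.191780 + 0.21·2.362329 = 0.687869
s=1.420000, y=0.687869: f=1.980341 → y ← 0.687869 + 0.21·1.980341 = 1.103741
y(1.63) ≈ 1.1037

1.1037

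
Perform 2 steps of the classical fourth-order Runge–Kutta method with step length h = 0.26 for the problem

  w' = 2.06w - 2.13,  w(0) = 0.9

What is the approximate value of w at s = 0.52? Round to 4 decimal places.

RK4: k1 = f(s_n, w_n); k2 = f(s_n + h/2, w_n + (h/2)·k1); k3 = f(s_n + h/2, w_n + (h/2)·k2); k4 = f(s_n + h, w_n + h·k3); w_{n+1} = w_n + (h/6)·(k1 + 2k2 + 2k3 + k4).
s=0.000000, w=0.900000:
  k1 = f(0.000000, 0.900000) = -0.276000
  k2 = f(0.130000, 0.864120) = -0.349913
  k3 = f(0.130000, 0.854511) = -0.369707
  k4 = f(0.260000, 0.803876) = -0.474015
  w ← 0.900000 + (0.26/6)·(k1 + 2k2 + 2k3 + k4) = 0.805132
s=0.260000, w=0.805132:
  k1 = f(0.260000, 0.805132) = -0.471427
  k2 = f(0.390000, 0.743847) = -0.597676
  k3 = f(0.390000, 0.727435) = -0.631485
  k4 = f(0.520000, 0.640946) = -0.809651
  w ← 0.805132 + (0.26/6)·(k1 + 2k2 + 2k3 + k4) = 0.643092
w(0.52) ≈ 0.6431

0.6431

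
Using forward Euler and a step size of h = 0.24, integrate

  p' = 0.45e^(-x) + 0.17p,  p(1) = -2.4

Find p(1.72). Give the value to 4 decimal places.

-2.6058

Euler: p_{n+1} = p_n + h·f(x_n, p_n).
x=1.000000, p=-2.400000: f=-0.242454 → p ← -2.400000 + 0.24·(-0.242454) = -2.458189
x=1.240000, p=-2.458189: f=-0.287669 → p ← -2.458189 + 0.24·(-0.287669) = -2.527230
x=1.480000, p=-2.527230: f=-0.327192 → p ← -2.527230 + 0.24·(-0.327192) = -2.605756
p(1.72) ≈ -2.6058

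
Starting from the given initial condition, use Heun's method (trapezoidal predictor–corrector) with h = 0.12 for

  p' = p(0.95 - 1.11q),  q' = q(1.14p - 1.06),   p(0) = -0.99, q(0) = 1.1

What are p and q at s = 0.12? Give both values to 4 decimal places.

-0.9768, 0.8508

Heun on (p,q): k1 = f(s_n, state_n); k2 = f(s_n + h, state_n + h·k1); state_{n+1} = state_n + (h/2)·(k1 + k2).
0.000000: (-0.990000, 1.100000)
  k1 = (0.268290, -2.407460)
  predictor → (-0.957805, 0.811105)
  k2 = (-0.047578, -1.745415)
  → (-0.976757, 0.850828)
(p(0.12), q(0.12)) ≈ (-0.9768, 0.8508)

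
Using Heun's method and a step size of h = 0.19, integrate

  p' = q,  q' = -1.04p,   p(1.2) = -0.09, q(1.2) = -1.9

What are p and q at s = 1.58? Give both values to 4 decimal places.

-0.7917, -1.7231

Heun on (p,q): k1 = f(s_n, state_n); k2 = f(s_n + h, state_n + h·k1); state_{n+1} = state_n + (h/2)·(k1 + k2).
1.200000: (-0.090000, -1.900000)
  k1 = (-1.900000, 0.093600)
  predictor → (-0.451000, -1.882216)
  k2 = (-1.882216, 0.469040)
  → (-0.449311, -1.846549)
1.390000: (-0.449311, -1.846549)
  k1 = (-1.846549, 0.467283)
  predictor → (-0.800155, -1.757765)
  k2 = (-1.757765, 0.832161)
  → (-0.791720, -1.723102)
(p(1.58), q(1.58)) ≈ (-0.7917, -1.7231)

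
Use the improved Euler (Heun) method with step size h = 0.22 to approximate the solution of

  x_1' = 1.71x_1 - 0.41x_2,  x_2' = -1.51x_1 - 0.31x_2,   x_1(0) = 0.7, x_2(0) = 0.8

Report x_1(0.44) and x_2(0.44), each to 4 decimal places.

Heun on (x_1,x_2): k1 = f(x_n, state_n); k2 = f(x_n + h, state_n + h·k1); state_{n+1} = state_n + (h/2)·(k1 + k2).
0.000000: (0.700000, 0.800000)
  k1 = (0.869000, -1.305000)
  predictor → (0.891180, 0.512900)
  k2 = (1.313629, -1.504681)
  → (0.940089, 0.490935)
0.220000: (0.940089, 0.490935)
  k1 = (1.406269, -1.571725)
  predictor → (1.249468, 0.145156)
  k2 = (2.077077, -1.931696)
  → (1.323257, 0.105559)
(x_1(0.44), x_2(0.44)) ≈ (1.3233, 0.1056)

1.3233, 0.1056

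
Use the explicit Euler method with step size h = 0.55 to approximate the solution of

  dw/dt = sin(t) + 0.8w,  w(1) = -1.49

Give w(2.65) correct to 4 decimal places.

Euler: w_{n+1} = w_n + h·f(t_n, w_n).
t=1.000000, w=-1.490000: f=-0.350529 → w ← -1.490000 + 0.55·(-0.350529) = -1.682791
t=1.550000, w=-1.682791: f=-0.346449 → w ← -1.682791 + 0.55·(-0.346449) = -1.873338
t=2.100000, w=-1.873338: f=-0.635461 → w ← -1.873338 + 0.55·(-0.635461) = -2.222841
w(2.65) ≈ -2.2228

-2.2228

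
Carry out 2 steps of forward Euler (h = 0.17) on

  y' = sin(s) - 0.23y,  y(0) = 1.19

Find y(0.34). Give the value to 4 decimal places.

Euler: y_{n+1} = y_n + h·f(s_n, y_n).
s=0.000000, y=1.190000: f=-0.273700 → y ← 1.190000 + 0.17·(-0.273700) = 1.143471
s=0.170000, y=1.143471: f=-0.093816 → y ← 1.143471 + 0.17·(-0.093816) = 1.127522
y(0.34) ≈ 1.1275

1.1275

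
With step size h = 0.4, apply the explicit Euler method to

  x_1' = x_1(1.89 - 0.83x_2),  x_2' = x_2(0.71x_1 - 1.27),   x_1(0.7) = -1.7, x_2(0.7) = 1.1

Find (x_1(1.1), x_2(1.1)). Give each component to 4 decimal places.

Euler on (x_1,x_2): x_1_{n+1} = x_1_n + h·x_1', x_2_{n+1} = x_2_n + h·x_2'.
0.700000: (-1.700000, 1.100000); f=(-1.660900, -2.724700) → (-2.364360, 0.010120)
(x_1(1.1), x_2(1.1)) ≈ (-2.3644, 0.0101)

-2.3644, 0.0101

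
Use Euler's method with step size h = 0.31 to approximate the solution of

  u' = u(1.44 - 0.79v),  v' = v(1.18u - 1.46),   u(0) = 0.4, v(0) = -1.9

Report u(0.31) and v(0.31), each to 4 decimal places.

0.7647, -1.3181

Euler on (u,v): u_{n+1} = u_n + h·u', v_{n+1} = v_n + h·v'.
0.000000: (0.400000, -1.900000); f=(1.176400, 1.877200) → (0.764684, -1.318068)
(u(0.31), v(0.31)) ≈ (0.7647, -1.3181)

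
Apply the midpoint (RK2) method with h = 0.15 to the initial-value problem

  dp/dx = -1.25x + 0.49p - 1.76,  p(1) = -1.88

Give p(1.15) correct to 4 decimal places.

-2.5054

Midpoint: k1 = f(x_n, p_n); k2 = f(x_n + h/2, p_n + (h/2)·k1); p_{n+1} = p_n + h·k2.
x=1.000000, p=-1.880000:
  k1 = f(1.000000, -1.880000) = -3.931200
  k2 = f(1.075000, -2.174840) = -4.169422
  p ← -1.880000 + 0.15·(-4.169422) = -2.505413
p(1.15) ≈ -2.5054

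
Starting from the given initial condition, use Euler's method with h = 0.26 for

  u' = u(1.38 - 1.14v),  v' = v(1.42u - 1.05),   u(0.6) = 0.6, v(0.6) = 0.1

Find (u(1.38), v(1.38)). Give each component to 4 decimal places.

Euler on (u,v): u_{n+1} = u_n + h·u', v_{n+1} = v_n + h·v'.
0.600000: (0.600000, 0.100000); f=(0.759600, -0.019800) → (0.797496, 0.094852)
0.860000: (0.797496, 0.094852); f=(1.014310, 0.007820) → (1.061217, 0.096885)
1.120000: (1.061217, 0.096885); f=(1.347269, 0.044270) → (1.411506, 0.108395)
(u(1.38), v(1.38)) ≈ (1.4115, 0.1084)

1.4115, 0.1084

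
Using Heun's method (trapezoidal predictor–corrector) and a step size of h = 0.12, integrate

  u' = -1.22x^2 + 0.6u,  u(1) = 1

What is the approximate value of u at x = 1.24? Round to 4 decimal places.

Heun: k1 = f(x_n, u_n); k2 = f(x_n + h, u_n + h·k1); u_{n+1} = u_n + (h/2)·(k1 + k2).
x=1.000000, u=1.000000:
  k1 = f(1.000000, 1.000000) = -0.620000
  k2 = f(1.120000, 0.925600) = -0.975008
  u ← 1.000000 + (0.12/2)·(-0.620000 + (-0.975008)) = 0.904300
x=1.120000, u=0.904300:
  k1 = f(1.120000, 0.904300) = -0.987788
  k2 = f(1.240000, 0.785765) = -1.404413
  u ← 0.904300 + (0.12/2)·(-0.987788 + (-1.404413)) = 0.760767
u(1.24) ≈ 0.7608

0.7608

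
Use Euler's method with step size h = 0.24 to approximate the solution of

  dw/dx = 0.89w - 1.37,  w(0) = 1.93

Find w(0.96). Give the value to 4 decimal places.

Euler: w_{n+1} = w_n + h·f(x_n, w_n).
x=0.000000, w=1.930000: f=0.347700 → w ← 1.930000 + 0.24·0.347700 = 2.013448
x=0.240000, w=2.013448: f=0.421969 → w ← 2.013448 + 0.24·0.421969 = 2.114720
x=0.480000, w=2.114720: f=0.512101 → w ← 2.114720 + 0.24·0.512101 = 2.237625
x=0.720000, w=2.237625: f=0.621486 → w ← 2.237625 + 0.24·0.621486 = 2.386781
w(0.96) ≈ 2.3868

2.3868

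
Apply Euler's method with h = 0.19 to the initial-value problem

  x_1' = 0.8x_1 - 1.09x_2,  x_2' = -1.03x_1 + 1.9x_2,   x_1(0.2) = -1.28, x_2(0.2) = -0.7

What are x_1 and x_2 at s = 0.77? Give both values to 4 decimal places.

-1.4529, -0.6753

Euler on (x_1,x_2): x_1_{n+1} = x_1_n + h·x_1', x_2_{n+1} = x_2_n + h·x_2'.
0.200000: (-1.280000, -0.700000); f=(-0.261000, -0.011600) → (-1.329590, -0.702204)
0.390000: (-1.329590, -0.702204); f=(-0.298270, 0.035290) → (-1.386261, -0.695499)
0.580000: (-1.386261, -0.695499); f=(-0.350915, 0.106401) → (-1.452935, -0.675283)
(x_1(0.77), x_2(0.77)) ≈ (-1.4529, -0.6753)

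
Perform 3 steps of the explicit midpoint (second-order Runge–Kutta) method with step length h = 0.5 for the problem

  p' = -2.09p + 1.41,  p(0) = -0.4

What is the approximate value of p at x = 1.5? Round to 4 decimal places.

Midpoint: k1 = f(x_n, p_n); k2 = f(x_n + h/2, p_n + (h/2)·k1); p_{n+1} = p_n + h·k2.
x=0.000000, p=-0.400000:
  k1 = f(0.000000, -0.400000) = 2.246000
  k2 = f(0.250000, 0.161500) = 1.072465
  p ← -0.400000 + 0.5·1.072465 = 0.136232
x=0.500000, p=0.136232:
  k1 = f(0.500000, 0.136232) = 1.125274
  k2 = f(0.750000, 0.417551) = 0.537318
  p ← 0.136232 + 0.5·0.537318 = 0.404892
x=1.000000, p=0.404892:
  k1 = f(1.000000, 0.404892) = 0.563776
  k2 = f(1.250000, 0.545836) = 0.269203
  p ← 0.404892 + 0.5·0.269203 = 0.539493
p(1.5) ≈ 0.5395

0.5395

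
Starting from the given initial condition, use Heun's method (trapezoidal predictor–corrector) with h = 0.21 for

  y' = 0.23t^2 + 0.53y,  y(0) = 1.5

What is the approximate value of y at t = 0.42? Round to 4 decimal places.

Heun: k1 = f(t_n, y_n); k2 = f(t_n + h, y_n + h·k1); y_{n+1} = y_n + (h/2)·(k1 + k2).
t=0.000000, y=1.500000:
  k1 = f(0.000000, 1.500000) = 0.795000
  k2 = f(0.210000, 1.666950) = 0.893626
  y ← 1.500000 + (0.21/2)·(0.795000 + 0.893626) = 1.677306
t=0.210000, y=1.677306:
  k1 = f(0.210000, 1.677306) = 0.899115
  k2 = f(0.420000, 1.866120) = 1.029616
  y ← 1.677306 + (0.21/2)·(0.899115 + 1.029616) = 1.879822
y(0.42) ≈ 1.8798

1.8798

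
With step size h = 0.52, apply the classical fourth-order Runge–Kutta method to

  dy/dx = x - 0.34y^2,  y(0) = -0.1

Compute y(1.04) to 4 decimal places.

0.4294

RK4: k1 = f(x_n, y_n); k2 = f(x_n + h/2, y_n + (h/2)·k1); k3 = f(x_n + h/2, y_n + (h/2)·k2); k4 = f(x_n + h, y_n + h·k3); y_{n+1} = y_n + (h/6)·(k1 + 2k2 + 2k3 + k4).
x=0.000000, y=-0.100000:
  k1 = f(0.000000, -0.100000) = -0.003400
  k2 = f(0.260000, -0.100884) = 0.256540
  k3 = f(0.260000, -0.033300) = 0.259623
  k4 = f(0.520000, 0.035004) = 0.519583
  y ← -0.100000 + (0.52/6)·(k1 + 2k2 + 2k3 + k4) = 0.034204
x=0.520000, y=0.034204:
  k1 = f(0.520000, 0.034204) = 0.519602
  k2 = f(0.780000, 0.169301) = 0.770255
  k3 = f(0.780000, 0.234470) = 0.761308
  k4 = f(1.040000, 0.430084) = 0.977109
  y ← 0.034204 + (0.52/6)·(k1 + 2k2 + 2k3 + k4) = 0.429390
y(1.04) ≈ 0.4294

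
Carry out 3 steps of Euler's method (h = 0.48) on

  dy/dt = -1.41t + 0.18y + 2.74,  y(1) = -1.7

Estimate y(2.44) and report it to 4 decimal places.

-1.0970

Euler: y_{n+1} = y_n + h·f(t_n, y_n).
t=1.000000, y=-1.700000: f=1.024000 → y ← -1.700000 + 0.48·1.024000 = -1.208480
t=1.480000, y=-1.208480: f=0.435674 → y ← -1.208480 + 0.48·0.435674 = -0.999357
t=1.960000, y=-0.999357: f=-0.203484 → y ← -0.999357 + 0.48·(-0.203484) = -1.097029
y(2.44) ≈ -1.0970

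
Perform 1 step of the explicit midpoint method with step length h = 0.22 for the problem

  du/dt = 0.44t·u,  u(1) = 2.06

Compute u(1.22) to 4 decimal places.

Midpoint: k1 = f(t_n, u_n); k2 = f(t_n + h/2, u_n + (h/2)·k1); u_{n+1} = u_n + h·k2.
t=1.000000, u=2.060000:
  k1 = f(1.000000, 2.060000) = 0.906400
  k2 = f(1.110000, 2.159704) = 1.054799
  u ← 2.060000 + 0.22·1.054799 = 2.292056
u(1.22) ≈ 2.2921

2.2921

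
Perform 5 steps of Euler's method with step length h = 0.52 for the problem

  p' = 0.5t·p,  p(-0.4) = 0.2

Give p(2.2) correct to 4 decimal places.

Euler: p_{n+1} = p_n + h·f(t_n, p_n).
t=-0.400000, p=0.200000: f=-0.040000 → p ← 0.200000 + 0.52·(-0.040000) = 0.179200
t=0.120000, p=0.179200: f=0.010752 → p ← 0.179200 + 0.52·0.010752 = 0.184791
t=0.640000, p=0.184791: f=0.059133 → p ← 0.184791 + 0.52·0.059133 = 0.215540
t=1.160000, p=0.215540: f=0.125013 → p ← 0.215540 + 0.52·0.125013 = 0.280547
t=1.680000, p=0.280547: f=0.235660 → p ← 0.280547 + 0.52·0.235660 = 0.403090
p(2.2) ≈ 0.4031

0.4031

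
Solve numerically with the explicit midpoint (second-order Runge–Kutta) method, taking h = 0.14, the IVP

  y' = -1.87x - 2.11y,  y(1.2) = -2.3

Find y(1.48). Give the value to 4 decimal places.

Midpoint: k1 = f(x_n, y_n); k2 = f(x_n + h/2, y_n + (h/2)·k1); y_{n+1} = y_n + h·k2.
x=1.200000, y=-2.300000:
  k1 = f(1.200000, -2.300000) = 2.609000
  k2 = f(1.270000, -2.117370) = 2.092751
  y ← -2.300000 + 0.14·2.092751 = -2.007015
x=1.340000, y=-2.007015:
  k1 = f(1.340000, -2.007015) = 1.729001
  k2 = f(1.410000, -1.885985) = 1.342728
  y ← -2.007015 + 0.14·1.342728 = -1.819033
y(1.48) ≈ -1.8190

-1.8190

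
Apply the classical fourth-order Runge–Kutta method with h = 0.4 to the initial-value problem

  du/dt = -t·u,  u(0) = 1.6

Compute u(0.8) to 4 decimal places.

RK4: k1 = f(t_n, u_n); k2 = f(t_n + h/2, u_n + (h/2)·k1); k3 = f(t_n + h/2, u_n + (h/2)·k2); k4 = f(t_n + h, u_n + h·k3); u_{n+1} = u_n + (h/6)·(k1 + 2k2 + 2k3 + k4).
t=0.000000, u=1.600000:
  k1 = f(0.000000, 1.600000) = 0.000000
  k2 = f(0.200000, 1.600000) = -0.320000
  k3 = f(0.200000, 1.536000) = -0.307200
  k4 = f(0.400000, 1.477120) = -0.590848
  u ← 1.600000 + (0.4/6)·(k1 + 2k2 + 2k3 + k4) = 1.476983
t=0.400000, u=1.476983:
  k1 = f(0.400000, 1.476983) = -0.590793
  k2 = f(0.600000, 1.358825) = -0.815295
  k3 = f(0.600000, 1.313924) = -0.788355
  k4 = f(0.800000, 1.161642) = -0.929313
  u ← 1.476983 + (0.4/6)·(k1 + 2k2 + 2k3 + k4) = 1.161823
u(0.8) ≈ 1.1618

1.1618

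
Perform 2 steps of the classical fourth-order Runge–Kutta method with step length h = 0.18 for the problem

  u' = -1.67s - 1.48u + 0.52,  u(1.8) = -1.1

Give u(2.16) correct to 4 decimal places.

RK4: k1 = f(s_n, u_n); k2 = f(s_n + h/2, u_n + (h/2)·k1); k3 = f(s_n + h/2, u_n + (h/2)·k2); k4 = f(s_n + h, u_n + h·k3); u_{n+1} = u_n + (h/6)·(k1 + 2k2 + 2k3 + k4).
s=1.800000, u=-1.100000:
  k1 = f(1.800000, -1.100000) = -0.858000
  k2 = f(1.890000, -1.177220) = -0.894014
  k3 = f(1.890000, -1.180461) = -0.889217
  k4 = f(1.980000, -1.260059) = -0.921713
  u ← -1.100000 + (0.18/6)·(k1 + 2k2 + 2k3 + k4) = -1.260385
s=1.980000, u=-1.260385:
  k1 = f(1.980000, -1.260385) = -0.921230
  k2 = f(2.070000, -1.343296) = -0.948822
  k3 = f(2.070000, -1.345779) = -0.945147
  k4 = f(2.160000, -1.430512) = -0.970043
  u ← -1.260385 + (0.18/6)·(k1 + 2k2 + 2k3 + k4) = -1.430762
u(2.16) ≈ -1.4308

-1.4308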